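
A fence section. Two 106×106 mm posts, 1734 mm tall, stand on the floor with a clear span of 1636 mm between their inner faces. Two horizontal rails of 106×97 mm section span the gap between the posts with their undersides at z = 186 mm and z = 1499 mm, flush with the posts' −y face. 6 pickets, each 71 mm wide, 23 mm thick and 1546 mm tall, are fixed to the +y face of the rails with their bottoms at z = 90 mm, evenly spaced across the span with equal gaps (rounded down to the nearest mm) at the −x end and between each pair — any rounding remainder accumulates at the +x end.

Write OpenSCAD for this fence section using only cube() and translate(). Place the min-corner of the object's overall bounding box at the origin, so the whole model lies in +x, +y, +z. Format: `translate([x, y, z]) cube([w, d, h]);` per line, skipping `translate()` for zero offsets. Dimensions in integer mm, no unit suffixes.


cube([106, 106, 1734]);
translate([1742, 0, 0]) cube([106, 106, 1734]);
translate([106, 0, 186]) cube([1636, 106, 97]);
translate([106, 0, 1499]) cube([1636, 106, 97]);
translate([278, 106, 90]) cube([71, 23, 1546]);
translate([521, 106, 90]) cube([71, 23, 1546]);
translate([764, 106, 90]) cube([71, 23, 1546]);
translate([1007, 106, 90]) cube([71, 23, 1546]);
translate([1250, 106, 90]) cube([71, 23, 1546]);
translate([1493, 106, 90]) cube([71, 23, 1546]);


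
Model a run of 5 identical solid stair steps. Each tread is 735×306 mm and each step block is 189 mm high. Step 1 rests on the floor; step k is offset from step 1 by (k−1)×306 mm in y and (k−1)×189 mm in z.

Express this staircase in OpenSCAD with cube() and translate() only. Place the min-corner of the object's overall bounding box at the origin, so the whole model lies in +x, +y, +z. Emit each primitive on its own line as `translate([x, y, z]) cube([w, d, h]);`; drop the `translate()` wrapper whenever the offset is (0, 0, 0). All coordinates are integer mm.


cube([735, 306, 189]);
translate([0, 306, 189]) cube([735, 306, 189]);
translate([0, 612, 378]) cube([735, 306, 189]);
translate([0, 918, 567]) cube([735, 306, 189]);
translate([0, 1224, 756]) cube([735, 306, 189]);


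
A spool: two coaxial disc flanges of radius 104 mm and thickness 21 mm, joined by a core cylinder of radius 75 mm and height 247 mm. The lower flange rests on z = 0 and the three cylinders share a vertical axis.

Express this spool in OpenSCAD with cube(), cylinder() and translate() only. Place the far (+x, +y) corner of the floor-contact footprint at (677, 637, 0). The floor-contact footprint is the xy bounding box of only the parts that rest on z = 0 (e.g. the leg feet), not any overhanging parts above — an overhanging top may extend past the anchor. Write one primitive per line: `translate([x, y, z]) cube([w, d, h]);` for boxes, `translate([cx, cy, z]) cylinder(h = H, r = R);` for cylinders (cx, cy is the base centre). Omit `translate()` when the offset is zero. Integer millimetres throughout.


translate([573, 533, 0]) cylinder(h = 21, r = 104);
translate([573, 533, 21]) cylinder(h = 247, r = 75);
translate([573, 533, 268]) cylinder(h = 21, r = 104);


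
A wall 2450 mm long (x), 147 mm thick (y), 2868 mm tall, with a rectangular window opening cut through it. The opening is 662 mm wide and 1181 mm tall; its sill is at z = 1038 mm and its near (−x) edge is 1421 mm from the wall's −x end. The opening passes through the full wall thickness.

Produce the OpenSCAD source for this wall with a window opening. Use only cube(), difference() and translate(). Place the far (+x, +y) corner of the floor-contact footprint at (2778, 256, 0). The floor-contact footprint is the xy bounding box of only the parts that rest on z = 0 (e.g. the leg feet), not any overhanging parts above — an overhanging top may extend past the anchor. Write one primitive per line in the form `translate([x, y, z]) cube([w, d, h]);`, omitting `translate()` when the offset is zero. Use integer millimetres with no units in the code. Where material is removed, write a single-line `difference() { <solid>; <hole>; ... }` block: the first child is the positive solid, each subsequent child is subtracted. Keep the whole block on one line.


difference() { translate([328, 109, 0]) cube([2450, 147, 2868]); translate([1749, 109, 1038]) cube([662, 147, 1181]); }


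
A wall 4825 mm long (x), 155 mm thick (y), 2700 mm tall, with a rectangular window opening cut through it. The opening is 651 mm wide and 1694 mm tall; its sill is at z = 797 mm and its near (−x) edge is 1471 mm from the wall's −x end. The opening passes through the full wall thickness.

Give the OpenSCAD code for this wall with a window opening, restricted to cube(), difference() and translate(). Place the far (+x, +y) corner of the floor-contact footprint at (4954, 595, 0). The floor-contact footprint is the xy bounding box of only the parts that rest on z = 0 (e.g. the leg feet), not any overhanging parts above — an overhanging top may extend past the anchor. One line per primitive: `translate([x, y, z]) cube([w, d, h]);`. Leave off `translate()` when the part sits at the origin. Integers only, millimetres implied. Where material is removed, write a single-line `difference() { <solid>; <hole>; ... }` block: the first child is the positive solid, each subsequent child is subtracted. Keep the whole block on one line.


difference() { translate([129, 440, 0]) cube([4825, 155, 2700]); translate([1600, 440, 797]) cube([651, 155, 1694]); }


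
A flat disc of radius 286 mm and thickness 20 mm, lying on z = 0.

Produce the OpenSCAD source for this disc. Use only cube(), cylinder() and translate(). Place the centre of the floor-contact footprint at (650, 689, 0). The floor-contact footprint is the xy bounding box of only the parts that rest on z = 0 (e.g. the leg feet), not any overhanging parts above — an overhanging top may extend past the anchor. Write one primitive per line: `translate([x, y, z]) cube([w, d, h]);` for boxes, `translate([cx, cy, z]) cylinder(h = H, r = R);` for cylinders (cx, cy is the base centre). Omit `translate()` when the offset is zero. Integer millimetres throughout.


translate([650, 689, 0]) cylinder(h = 20, r = 286);


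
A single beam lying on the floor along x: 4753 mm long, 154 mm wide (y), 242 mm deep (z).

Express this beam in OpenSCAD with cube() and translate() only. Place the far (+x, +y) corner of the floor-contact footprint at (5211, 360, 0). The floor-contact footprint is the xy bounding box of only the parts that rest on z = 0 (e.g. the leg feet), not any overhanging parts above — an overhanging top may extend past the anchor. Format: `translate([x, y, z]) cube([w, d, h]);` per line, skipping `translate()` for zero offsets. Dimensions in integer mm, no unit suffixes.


translate([458, 206, 0]) cube([4753, 154, 242]);


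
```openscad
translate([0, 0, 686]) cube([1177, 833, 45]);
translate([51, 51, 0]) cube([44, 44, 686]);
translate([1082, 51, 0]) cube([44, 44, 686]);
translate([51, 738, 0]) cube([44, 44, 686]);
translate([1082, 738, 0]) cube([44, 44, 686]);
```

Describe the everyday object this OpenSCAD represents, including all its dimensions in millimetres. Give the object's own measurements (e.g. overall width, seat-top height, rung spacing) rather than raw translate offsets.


A table: top 1177 mm (x) × 833 mm (y), 45 mm thick, upper face at z = 731 mm, on four 44×44 mm square legs, each inset 51 mm from the nearest pair of top edges from z = 0 to the bottom of the top.


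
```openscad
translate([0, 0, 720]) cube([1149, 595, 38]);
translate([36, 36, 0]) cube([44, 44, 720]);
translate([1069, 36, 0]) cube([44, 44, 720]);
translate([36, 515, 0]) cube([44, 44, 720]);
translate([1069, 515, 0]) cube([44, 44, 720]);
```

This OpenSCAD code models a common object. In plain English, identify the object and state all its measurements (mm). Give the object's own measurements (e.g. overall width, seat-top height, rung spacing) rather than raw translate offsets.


A rectangular dining table. The top is 1149×595×38 mm with its upper surface at z = 758 mm. It stands on four 44×44 mm square legs, each inset 36 mm from the nearest pair of top edges, running from the floor to the underside of the top.


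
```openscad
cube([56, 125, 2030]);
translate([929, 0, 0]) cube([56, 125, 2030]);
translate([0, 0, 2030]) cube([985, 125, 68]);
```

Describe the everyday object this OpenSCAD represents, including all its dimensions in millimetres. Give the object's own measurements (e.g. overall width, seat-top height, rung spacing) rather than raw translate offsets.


A door frame. The clear opening is 873 mm wide and 2030 mm high. Two 56 mm wide jambs, 125 mm deep, stand either side of the opening from the floor to the top of the opening. A 68 mm thick head sits across the top of both jambs, spanning the full outside width of the frame.


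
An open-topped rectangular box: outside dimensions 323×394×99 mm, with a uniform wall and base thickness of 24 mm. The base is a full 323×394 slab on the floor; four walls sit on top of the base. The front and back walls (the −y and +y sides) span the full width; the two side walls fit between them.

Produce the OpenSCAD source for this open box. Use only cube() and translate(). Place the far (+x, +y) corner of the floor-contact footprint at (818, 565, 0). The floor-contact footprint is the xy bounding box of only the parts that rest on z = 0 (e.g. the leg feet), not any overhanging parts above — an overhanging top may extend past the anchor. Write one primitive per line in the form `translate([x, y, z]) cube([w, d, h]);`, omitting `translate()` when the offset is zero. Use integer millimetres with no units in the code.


translate([495, 171, 0]) cube([323, 394, 24]);
translate([495, 171, 24]) cube([323, 24, 75]);
translate([495, 541, 24]) cube([323, 24, 75]);
translate([495, 195, 24]) cube([24, 346, 75]);
translate([794, 195, 24]) cube([24, 346, 75]);


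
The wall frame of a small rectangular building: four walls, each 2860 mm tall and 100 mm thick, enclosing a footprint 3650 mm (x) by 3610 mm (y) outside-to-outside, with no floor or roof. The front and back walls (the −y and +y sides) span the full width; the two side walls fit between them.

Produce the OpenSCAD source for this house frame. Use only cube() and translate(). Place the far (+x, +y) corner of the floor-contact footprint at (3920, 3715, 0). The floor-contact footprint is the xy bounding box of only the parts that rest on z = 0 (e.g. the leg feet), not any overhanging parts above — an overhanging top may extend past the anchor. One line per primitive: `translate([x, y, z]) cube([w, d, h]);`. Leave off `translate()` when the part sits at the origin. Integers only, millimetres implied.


translate([270, 105, 0]) cube([3650, 100, 2860]);
translate([270, 3615, 0]) cube([3650, 100, 2860]);
translate([270, 205, 0]) cube([100, 3410, 2860]);
translate([3820, 205, 0]) cube([100, 3410, 2860]);


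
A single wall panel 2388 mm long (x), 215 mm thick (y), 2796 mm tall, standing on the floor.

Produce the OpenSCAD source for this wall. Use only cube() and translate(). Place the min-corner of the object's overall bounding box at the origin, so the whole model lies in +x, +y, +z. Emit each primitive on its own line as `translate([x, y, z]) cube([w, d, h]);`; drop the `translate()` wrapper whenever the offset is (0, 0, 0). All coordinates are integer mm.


cube([2388, 215, 2796]);


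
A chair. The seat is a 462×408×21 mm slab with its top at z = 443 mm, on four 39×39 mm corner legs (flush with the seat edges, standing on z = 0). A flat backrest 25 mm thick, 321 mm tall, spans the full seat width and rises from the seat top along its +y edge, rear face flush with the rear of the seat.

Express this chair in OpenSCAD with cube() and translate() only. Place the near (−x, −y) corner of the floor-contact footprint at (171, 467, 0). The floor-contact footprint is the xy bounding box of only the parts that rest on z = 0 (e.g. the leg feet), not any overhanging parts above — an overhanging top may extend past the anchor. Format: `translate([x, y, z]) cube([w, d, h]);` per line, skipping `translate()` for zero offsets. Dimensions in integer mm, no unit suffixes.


translate([171, 467, 422]) cube([462, 408, 21]);
translate([171, 467, 0]) cube([39, 39, 422]);
translate([594, 467, 0]) cube([39, 39, 422]);
translate([171, 836, 0]) cube([39, 39, 422]);
translate([594, 836, 0]) cube([39, 39, 422]);
translate([171, 850, 443]) cube([462, 25, 321]);


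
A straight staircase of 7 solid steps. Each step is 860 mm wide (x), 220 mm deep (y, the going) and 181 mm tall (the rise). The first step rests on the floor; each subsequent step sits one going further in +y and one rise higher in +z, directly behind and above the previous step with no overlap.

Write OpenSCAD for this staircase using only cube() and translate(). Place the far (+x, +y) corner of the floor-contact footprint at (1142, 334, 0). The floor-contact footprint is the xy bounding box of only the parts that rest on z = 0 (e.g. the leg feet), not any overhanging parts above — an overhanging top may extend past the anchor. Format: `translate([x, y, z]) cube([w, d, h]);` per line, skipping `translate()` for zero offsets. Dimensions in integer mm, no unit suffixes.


translate([282, 114, 0]) cube([860, 220, 181]);
translate([282, 334, 181]) cube([860, 220, 181]);
translate([282, 554, 362]) cube([860, 220, 181]);
translate([282, 774, 543]) cube([860, 220, 181]);
translate([282, 994, 724]) cube([860, 220, 181]);
translate([282, 1214, 905]) cube([860, 220, 181]);
translate([282, 1434, 1086]) cube([860, 220, 181]);


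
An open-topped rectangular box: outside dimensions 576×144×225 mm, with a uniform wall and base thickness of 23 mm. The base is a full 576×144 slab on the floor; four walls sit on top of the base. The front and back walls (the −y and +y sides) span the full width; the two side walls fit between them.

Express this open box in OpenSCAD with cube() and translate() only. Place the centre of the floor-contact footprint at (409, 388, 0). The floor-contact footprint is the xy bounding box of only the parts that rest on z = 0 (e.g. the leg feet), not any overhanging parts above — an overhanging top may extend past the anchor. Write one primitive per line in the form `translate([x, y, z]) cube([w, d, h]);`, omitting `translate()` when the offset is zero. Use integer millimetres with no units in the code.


translate([121, 316, 0]) cube([576, 144, 23]);
translate([121, 316, 23]) cube([576, 23, 202]);
translate([121, 437, 23]) cube([576, 23, 202]);
translate([121, 339, 23]) cube([23, 98, 202]);
translate([674, 339, 23]) cube([23, 98, 202]);


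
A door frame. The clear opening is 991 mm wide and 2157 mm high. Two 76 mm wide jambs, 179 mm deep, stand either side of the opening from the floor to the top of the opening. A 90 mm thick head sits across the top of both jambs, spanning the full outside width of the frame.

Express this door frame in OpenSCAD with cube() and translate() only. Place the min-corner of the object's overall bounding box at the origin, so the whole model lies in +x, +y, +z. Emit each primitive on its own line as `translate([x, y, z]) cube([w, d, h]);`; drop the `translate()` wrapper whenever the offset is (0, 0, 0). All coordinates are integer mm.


cube([76, 179, 2157]);
translate([1067, 0, 0]) cube([76, 179, 2157]);
translate([0, 0, 2157]) cube([1143, 179, 90]);


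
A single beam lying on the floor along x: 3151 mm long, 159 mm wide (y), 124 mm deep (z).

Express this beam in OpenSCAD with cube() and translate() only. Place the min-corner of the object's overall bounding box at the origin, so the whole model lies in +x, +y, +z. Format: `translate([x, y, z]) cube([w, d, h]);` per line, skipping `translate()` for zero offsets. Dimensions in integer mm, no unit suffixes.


cube([3151, 159, 124]);


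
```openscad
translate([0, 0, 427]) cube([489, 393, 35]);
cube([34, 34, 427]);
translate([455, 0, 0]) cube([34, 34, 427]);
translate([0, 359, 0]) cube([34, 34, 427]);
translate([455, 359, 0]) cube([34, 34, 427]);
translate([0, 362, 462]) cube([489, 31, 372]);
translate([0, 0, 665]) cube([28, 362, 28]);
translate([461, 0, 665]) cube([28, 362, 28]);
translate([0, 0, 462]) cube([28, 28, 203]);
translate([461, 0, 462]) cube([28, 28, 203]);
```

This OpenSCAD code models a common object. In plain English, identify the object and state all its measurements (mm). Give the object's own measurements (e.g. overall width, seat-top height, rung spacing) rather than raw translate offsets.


A chair. The seat is a 489×393×35 mm slab with its top at z = 462 mm, on four 34×34 mm corner legs (flush with the seat edges, standing on z = 0). A flat backrest 31 mm thick, 372 mm tall, spans the full seat width and rises from the seat top along its +y edge, rear face flush with the rear of the seat. Two armrests of 28×28 mm section run along each side from the seat's front edge to the front of the backrest, top faces 231 mm above the seat top and outer faces flush with the seat's x-edges; a 28×28 mm post under the front of each armrest stands on the seat at the front corner.


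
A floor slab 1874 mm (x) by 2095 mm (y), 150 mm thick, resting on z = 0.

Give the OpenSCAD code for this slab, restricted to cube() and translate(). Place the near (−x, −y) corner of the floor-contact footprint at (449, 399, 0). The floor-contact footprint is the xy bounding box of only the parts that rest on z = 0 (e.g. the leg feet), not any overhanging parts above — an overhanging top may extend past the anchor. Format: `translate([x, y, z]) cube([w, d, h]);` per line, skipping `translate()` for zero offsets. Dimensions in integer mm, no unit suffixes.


translate([449, 399, 0]) cube([1874, 2095, 150]);


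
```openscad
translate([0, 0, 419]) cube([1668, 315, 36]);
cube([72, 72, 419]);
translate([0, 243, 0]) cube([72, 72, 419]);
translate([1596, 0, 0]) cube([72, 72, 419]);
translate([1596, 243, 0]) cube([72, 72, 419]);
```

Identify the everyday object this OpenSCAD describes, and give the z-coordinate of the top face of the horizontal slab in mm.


A bench. The seat-top height is 455 mm.

A long slab on four corner posts — a bench. The slab sits at z = 419 with thickness 36, so the top is 419 + 36 = 455 mm.


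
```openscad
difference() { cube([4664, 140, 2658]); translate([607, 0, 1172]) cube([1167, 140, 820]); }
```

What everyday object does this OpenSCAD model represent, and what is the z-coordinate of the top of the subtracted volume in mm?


A wall with a window opening. The window head height is 1992 mm.

A wall with a rectangular opening subtracted — a window. Sill at z = 1172, opening 820 mm tall, so the head is at 1172 + 820 = 1992 mm.


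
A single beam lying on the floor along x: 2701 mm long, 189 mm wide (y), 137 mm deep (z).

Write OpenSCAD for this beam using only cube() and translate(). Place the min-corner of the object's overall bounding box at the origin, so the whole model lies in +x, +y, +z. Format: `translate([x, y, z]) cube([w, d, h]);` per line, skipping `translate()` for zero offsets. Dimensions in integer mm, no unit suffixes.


cube([2701, 189, 137]);


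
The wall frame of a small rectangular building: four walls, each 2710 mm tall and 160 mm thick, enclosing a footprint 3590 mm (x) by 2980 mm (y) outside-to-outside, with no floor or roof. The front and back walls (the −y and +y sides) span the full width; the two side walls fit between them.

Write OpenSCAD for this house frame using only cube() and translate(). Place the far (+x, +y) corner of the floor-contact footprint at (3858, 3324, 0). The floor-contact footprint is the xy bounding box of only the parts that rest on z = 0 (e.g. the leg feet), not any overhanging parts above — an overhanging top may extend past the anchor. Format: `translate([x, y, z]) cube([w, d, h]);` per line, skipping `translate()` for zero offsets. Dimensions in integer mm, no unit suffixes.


translate([268, 344, 0]) cube([3590, 160, 2710]);
translate([268, 3164, 0]) cube([3590, 160, 2710]);
translate([268, 504, 0]) cube([160, 2660, 2710]);
translate([3698, 504, 0]) cube([160, 2660, 2710]);


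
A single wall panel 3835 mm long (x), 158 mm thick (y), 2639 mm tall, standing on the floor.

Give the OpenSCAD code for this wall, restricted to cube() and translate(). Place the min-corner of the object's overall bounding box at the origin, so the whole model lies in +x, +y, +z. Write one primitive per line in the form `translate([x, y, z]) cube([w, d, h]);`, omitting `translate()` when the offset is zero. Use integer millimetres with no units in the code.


cube([3835, 158, 2639]);


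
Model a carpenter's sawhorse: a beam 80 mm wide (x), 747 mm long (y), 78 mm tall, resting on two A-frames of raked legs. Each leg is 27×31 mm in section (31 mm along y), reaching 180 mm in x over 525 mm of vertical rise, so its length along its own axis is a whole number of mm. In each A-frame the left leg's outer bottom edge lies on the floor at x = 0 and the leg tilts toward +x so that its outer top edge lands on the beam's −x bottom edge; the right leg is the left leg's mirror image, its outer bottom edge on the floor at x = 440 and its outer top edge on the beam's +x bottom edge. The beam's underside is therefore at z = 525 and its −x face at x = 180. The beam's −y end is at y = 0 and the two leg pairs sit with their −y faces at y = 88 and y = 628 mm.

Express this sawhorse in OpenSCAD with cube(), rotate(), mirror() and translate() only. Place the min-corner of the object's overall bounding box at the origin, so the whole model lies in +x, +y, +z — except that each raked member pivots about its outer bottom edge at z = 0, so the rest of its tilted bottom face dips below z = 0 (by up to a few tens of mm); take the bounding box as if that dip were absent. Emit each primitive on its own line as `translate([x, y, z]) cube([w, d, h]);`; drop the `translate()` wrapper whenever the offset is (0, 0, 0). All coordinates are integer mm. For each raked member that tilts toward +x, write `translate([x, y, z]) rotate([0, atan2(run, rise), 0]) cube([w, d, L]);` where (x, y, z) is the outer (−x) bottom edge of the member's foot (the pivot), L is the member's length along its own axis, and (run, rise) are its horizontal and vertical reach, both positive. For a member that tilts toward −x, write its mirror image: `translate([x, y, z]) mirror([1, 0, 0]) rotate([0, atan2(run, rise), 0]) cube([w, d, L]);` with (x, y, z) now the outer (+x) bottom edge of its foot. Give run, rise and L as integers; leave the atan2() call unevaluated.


translate([180, 0, 525]) cube([80, 747, 78]);
translate([0, 88, 0]) rotate([0, atan2(180, 525), 0]) cube([27, 31, 555]);
translate([440, 88, 0]) mirror([1, 0, 0]) rotate([0, atan2(180, 525), 0]) cube([27, 31, 555]);
translate([0, 628, 0]) rotate([0, atan2(180, 525), 0]) cube([27, 31, 555]);
translate([440, 628, 0]) mirror([1, 0, 0]) rotate([0, atan2(180, 525), 0]) cube([27, 31, 555]);


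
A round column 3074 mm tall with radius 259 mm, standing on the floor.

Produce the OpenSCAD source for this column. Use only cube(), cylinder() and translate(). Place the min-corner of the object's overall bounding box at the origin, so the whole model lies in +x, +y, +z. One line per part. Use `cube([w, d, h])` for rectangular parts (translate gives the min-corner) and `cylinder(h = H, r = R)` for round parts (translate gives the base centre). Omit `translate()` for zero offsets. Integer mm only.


translate([259, 259, 0]) cylinder(h = 3074, r = 259);


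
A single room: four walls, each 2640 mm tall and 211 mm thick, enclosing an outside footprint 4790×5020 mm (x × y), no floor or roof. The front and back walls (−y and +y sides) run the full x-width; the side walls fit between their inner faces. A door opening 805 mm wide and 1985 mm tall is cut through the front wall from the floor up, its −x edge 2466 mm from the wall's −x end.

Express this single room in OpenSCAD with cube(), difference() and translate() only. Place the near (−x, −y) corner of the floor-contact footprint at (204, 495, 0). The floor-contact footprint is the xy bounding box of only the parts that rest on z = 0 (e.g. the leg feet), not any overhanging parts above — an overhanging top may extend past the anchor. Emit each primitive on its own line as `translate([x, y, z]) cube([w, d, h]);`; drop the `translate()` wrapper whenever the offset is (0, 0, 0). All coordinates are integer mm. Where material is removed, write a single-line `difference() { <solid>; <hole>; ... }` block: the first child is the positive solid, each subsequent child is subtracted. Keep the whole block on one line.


difference() { translate([204, 495, 0]) cube([4790, 211, 2640]); translate([2670, 495, 0]) cube([805, 211, 1985]); }
translate([204, 5304, 0]) cube([4790, 211, 2640]);
translate([204, 706, 0]) cube([211, 4598, 2640]);
translate([4783, 706, 0]) cube([211, 4598, 2640]);


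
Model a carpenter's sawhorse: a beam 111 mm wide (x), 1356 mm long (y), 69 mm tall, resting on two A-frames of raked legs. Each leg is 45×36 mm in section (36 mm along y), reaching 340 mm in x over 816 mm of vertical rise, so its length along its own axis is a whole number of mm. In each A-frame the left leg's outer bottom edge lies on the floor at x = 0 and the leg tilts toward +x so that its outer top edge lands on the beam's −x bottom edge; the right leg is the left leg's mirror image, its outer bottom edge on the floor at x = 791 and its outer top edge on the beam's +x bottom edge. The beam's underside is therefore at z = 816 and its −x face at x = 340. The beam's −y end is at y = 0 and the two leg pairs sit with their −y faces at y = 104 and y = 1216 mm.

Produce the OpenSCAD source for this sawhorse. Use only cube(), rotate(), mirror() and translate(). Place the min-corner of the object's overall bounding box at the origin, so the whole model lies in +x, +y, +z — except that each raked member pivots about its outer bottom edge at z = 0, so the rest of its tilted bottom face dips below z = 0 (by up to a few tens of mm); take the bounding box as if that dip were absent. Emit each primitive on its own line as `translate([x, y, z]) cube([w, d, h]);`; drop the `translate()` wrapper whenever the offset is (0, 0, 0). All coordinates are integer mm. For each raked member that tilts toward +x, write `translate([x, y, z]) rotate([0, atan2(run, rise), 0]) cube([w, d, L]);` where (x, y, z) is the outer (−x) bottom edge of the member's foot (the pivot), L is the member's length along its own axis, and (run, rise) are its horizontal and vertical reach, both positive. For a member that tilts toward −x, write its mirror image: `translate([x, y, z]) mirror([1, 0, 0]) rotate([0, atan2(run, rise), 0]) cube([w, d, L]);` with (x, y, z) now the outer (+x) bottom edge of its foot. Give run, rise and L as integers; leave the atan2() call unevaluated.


// leg length = √(340² + 816²) = 884
// right-leg outer foot x = 2·340 + 111 = 791
// beam min-corner = (340, 0, 816)
translate([340, 0, 816]) cube([111, 1356, 69]);
translate([0, 104, 0]) rotate([0, atan2(340, 816), 0]) cube([45, 36, 884]);
translate([791, 104, 0]) mirror([1, 0, 0]) rotate([0, atan2(340, 816), 0]) cube([45, 36, 884]);
translate([0, 1216, 0]) rotate([0, atan2(340, 816), 0]) cube([45, 36, 884]);
translate([791, 1216, 0]) mirror([1, 0, 0]) rotate([0, atan2(340, 816), 0]) cube([45, 36, 884]);


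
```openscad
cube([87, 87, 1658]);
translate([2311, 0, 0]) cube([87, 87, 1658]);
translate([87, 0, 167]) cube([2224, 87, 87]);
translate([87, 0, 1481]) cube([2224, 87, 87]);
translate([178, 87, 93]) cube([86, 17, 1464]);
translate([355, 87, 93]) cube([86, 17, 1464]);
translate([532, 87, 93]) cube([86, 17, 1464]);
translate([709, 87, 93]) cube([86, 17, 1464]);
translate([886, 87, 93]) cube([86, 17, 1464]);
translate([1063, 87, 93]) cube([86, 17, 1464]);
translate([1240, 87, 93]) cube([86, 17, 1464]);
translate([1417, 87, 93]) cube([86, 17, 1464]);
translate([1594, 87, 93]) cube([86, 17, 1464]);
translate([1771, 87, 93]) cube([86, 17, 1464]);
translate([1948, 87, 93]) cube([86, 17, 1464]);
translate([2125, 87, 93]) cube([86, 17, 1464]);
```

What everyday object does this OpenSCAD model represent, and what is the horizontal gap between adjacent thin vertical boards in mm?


A fence section. The picket gap is 91 mm.

Two posts, two rails, 12 pickets — a fence section. Span 2224 mm holds 12 pickets of 86 mm with 13 equal gaps: ⌊(2224 − 12·86) / 13⌋ = 91 mm.


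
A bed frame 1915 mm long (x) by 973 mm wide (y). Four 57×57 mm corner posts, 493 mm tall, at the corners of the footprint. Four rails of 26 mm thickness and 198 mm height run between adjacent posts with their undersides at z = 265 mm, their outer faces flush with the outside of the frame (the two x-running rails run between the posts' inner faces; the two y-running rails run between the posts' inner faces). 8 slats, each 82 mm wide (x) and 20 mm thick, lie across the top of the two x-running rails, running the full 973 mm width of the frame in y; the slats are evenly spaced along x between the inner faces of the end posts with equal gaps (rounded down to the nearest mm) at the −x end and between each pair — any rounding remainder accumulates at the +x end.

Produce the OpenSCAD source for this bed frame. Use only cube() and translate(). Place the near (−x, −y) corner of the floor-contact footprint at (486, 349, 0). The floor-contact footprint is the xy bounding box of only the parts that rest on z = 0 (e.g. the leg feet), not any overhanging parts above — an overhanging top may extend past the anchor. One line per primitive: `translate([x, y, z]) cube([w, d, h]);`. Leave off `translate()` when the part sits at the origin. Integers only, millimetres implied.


translate([486, 349, 0]) cube([57, 57, 493]);
translate([486, 1265, 0]) cube([57, 57, 493]);
translate([2344, 349, 0]) cube([57, 57, 493]);
translate([2344, 1265, 0]) cube([57, 57, 493]);
translate([543, 349, 265]) cube([1801, 26, 198]);
translate([543, 1296, 265]) cube([1801, 26, 198]);
translate([486, 406, 265]) cube([26, 859, 198]);
translate([2375, 406, 265]) cube([26, 859, 198]);
translate([670, 349, 463]) cube([82, 973, 20]);
translate([879, 349, 463]) cube([82, 973, 20]);
translate([1088, 349, 463]) cube([82, 973, 20]);
translate([1297, 349, 463]) cube([82, 973, 20]);
translate([1506, 349, 463]) cube([82, 973, 20]);
translate([1715, 349, 463]) cube([82, 973, 20]);
translate([1924, 349, 463]) cube([82, 973, 20]);
translate([2133, 349, 463]) cube([82, 973, 20]);


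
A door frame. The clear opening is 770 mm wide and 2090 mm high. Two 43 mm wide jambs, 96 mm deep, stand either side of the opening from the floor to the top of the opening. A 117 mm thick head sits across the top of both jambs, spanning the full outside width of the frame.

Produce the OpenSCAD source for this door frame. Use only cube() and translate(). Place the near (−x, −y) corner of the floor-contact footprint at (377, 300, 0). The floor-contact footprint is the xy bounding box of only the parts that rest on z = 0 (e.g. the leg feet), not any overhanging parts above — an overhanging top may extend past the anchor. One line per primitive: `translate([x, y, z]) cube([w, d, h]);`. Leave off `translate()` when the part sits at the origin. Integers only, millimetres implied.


translate([377, 300, 0]) cube([43, 96, 2090]);
translate([1190, 300, 0]) cube([43, 96, 2090]);
translate([377, 300, 2090]) cube([856, 96, 117]);


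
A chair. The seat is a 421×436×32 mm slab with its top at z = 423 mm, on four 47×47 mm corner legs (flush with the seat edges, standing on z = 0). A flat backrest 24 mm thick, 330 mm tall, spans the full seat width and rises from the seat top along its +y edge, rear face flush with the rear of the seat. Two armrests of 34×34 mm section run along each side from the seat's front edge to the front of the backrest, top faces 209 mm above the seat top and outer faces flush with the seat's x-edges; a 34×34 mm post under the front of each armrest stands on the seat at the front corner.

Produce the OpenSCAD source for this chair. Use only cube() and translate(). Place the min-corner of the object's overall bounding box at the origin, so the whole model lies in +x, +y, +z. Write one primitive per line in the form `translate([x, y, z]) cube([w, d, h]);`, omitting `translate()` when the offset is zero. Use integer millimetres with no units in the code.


translate([0, 0, 391]) cube([421, 436, 32]);
cube([47, 47, 391]);
translate([374, 0, 0]) cube([47, 47, 391]);
translate([0, 389, 0]) cube([47, 47, 391]);
translate([374, 389, 0]) cube([47, 47, 391]);
translate([0, 412, 423]) cube([421, 24, 330]);
translate([0, 0, 598]) cube([34, 412, 34]);
translate([387, 0, 598]) cube([34, 412, 34]);
translate([0, 0, 423]) cube([34, 34, 175]);
translate([387, 0, 423]) cube([34, 34, 175]);


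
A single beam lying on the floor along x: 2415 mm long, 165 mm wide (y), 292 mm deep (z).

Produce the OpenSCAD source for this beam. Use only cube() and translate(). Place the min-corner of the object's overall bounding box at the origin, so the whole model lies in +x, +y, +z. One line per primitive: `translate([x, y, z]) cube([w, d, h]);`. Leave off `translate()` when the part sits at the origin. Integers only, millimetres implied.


cube([2415, 165, 292]);


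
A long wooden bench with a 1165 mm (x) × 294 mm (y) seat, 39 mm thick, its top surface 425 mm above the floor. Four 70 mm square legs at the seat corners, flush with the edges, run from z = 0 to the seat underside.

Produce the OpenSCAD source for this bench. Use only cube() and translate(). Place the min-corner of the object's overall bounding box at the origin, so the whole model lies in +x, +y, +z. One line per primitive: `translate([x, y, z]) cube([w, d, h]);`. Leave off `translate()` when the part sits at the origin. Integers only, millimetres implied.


translate([0, 0, 386]) cube([1165, 294, 39]);
cube([70, 70, 386]);
translate([0, 224, 0]) cube([70, 70, 386]);
translate([1095, 0, 0]) cube([70, 70, 386]);
translate([1095, 224, 0]) cube([70, 70, 386]);


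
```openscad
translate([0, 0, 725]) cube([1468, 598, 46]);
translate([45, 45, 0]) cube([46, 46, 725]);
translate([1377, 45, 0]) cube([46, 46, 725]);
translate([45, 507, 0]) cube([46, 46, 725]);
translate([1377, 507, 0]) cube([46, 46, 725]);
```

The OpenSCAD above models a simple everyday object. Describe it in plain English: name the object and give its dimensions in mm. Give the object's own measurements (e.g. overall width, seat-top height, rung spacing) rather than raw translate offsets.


A table: top 1468 mm (x) × 598 mm (y), 46 mm thick, upper face at z = 771 mm, on four 46×46 mm square legs, each inset 45 mm from the nearest pair of top edges from z = 0 to the bottom of the top.


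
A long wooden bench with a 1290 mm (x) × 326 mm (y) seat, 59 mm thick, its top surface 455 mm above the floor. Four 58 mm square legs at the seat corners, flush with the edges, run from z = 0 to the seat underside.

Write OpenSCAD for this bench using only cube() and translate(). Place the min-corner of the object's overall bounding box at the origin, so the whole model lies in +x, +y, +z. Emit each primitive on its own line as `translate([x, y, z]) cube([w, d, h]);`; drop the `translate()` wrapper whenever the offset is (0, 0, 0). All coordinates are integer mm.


// leg_h = 455 − 59 = 396
translate([0, 0, 396]) cube([1290, 326, 59]);
cube([58, 58, 396]);
translate([0, 268, 0]) cube([58, 58, 396]);
translate([1232, 0, 0]) cube([58, 58, 396]);
translate([1232, 268, 0]) cube([58, 58, 396]);


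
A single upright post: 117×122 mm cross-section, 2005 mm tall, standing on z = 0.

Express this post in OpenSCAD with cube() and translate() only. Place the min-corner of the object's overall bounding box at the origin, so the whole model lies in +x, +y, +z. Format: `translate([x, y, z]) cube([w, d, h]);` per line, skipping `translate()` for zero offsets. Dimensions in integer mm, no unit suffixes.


cube([117, 122, 2005]);


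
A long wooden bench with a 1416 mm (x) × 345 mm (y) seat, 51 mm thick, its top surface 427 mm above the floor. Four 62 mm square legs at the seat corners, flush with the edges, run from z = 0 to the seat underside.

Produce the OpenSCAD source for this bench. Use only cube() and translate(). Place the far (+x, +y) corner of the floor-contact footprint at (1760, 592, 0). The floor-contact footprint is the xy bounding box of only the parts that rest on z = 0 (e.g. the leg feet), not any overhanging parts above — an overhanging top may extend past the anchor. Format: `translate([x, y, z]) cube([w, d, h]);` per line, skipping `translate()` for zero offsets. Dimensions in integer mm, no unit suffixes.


translate([344, 247, 376]) cube([1416, 345, 51]);
translate([344, 247, 0]) cube([62, 62, 376]);
translate([344, 530, 0]) cube([62, 62, 376]);
translate([1698, 247, 0]) cube([62, 62, 376]);
translate([1698, 530, 0]) cube([62, 62, 376]);


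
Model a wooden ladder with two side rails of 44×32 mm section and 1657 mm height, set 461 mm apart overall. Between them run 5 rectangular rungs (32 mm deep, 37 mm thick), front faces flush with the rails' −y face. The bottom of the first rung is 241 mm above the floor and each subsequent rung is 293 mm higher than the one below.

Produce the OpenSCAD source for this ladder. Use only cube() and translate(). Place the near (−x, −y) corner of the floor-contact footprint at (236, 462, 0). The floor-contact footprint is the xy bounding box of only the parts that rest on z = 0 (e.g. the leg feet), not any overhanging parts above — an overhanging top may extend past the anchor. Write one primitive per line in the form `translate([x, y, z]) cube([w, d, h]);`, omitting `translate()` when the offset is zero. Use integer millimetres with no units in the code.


translate([236, 462, 0]) cube([44, 32, 1657]);
translate([653, 462, 0]) cube([44, 32, 1657]);
translate([280, 462, 241]) cube([373, 32, 37]);
translate([280, 462, 534]) cube([373, 32, 37]);
translate([280, 462, 827]) cube([373, 32, 37]);
translate([280, 462, 1120]) cube([373, 32, 37]);
translate([280, 462, 1413]) cube([373, 32, 37]);


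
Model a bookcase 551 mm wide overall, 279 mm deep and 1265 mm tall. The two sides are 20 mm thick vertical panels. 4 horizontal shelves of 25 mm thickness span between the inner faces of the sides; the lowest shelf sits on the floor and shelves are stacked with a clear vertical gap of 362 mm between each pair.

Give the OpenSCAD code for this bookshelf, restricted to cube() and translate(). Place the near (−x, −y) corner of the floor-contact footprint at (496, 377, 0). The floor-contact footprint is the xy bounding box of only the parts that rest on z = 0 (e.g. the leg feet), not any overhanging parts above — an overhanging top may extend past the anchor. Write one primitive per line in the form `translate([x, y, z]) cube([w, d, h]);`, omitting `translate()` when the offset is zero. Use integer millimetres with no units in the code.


translate([496, 377, 0]) cube([20, 279, 1265]);
translate([1027, 377, 0]) cube([20, 279, 1265]);
translate([516, 377, 0]) cube([511, 279, 25]);
translate([516, 377, 387]) cube([511, 279, 25]);
translate([516, 377, 774]) cube([511, 279, 25]);
translate([516, 377, 1161]) cube([511, 279, 25]);


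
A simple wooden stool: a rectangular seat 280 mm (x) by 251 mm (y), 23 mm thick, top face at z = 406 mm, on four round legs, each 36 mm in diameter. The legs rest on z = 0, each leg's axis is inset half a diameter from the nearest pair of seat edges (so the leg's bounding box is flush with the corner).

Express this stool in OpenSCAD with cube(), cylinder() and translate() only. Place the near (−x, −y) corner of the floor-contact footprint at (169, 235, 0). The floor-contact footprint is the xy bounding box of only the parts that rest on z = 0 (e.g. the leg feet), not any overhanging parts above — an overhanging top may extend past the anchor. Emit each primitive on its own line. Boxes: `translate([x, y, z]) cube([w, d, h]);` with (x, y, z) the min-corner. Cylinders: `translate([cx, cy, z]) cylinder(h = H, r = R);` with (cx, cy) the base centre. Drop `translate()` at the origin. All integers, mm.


translate([169, 235, 383]) cube([280, 251, 23]);
translate([187, 253, 0]) cylinder(h = 383, r = 18);
translate([431, 253, 0]) cylinder(h = 383, r = 18);
translate([187, 468, 0]) cylinder(h = 383, r = 18);
translate([431, 468, 0]) cylinder(h = 383, r = 18);
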